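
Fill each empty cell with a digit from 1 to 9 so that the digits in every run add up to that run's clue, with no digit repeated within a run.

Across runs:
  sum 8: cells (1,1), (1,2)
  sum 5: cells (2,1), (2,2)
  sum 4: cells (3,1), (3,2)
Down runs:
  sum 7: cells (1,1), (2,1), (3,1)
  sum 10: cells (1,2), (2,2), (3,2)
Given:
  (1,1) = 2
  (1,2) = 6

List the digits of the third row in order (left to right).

1 3

4 in 2 cells must be {1,3}; 7 in 3 cells must be {1,2,4}.
Given what's placed, (3,1) must be 1 to fit the 4 across and 7 down.
(3,2) = 4 − 1 = 3 completes the 4 across.
(2,1) = 7 − 3 = 4 completes the 7 down.
(2,2) = 5 − 4 = 1 completes the 5 across.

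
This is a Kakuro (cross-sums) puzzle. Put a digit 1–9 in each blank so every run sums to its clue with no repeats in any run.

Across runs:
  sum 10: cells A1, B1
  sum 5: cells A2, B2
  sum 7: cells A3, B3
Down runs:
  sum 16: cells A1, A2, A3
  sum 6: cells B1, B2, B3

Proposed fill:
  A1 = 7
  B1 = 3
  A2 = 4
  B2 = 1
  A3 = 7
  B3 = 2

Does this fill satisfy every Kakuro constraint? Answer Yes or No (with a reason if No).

No — the across run A3–B3 sums to 9, not 7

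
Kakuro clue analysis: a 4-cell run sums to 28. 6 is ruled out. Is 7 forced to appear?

Yes

The only way to make 28 from 4 distinct digits under that restriction is {4,7,8,9}, which contains 7.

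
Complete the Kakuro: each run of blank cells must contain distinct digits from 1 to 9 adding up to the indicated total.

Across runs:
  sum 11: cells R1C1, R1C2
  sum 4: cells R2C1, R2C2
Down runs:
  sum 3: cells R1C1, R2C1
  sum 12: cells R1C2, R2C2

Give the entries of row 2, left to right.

1 3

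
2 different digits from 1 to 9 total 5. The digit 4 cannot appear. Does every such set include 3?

Yes

The only way to make 5 from 2 distinct digits under that restriction is {2,3}, which contains 3.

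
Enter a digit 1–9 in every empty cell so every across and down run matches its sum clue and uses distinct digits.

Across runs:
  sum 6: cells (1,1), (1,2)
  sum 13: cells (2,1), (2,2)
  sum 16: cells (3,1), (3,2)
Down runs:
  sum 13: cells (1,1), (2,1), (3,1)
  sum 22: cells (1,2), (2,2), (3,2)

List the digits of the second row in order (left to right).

16 in 2 cells must be {7,9}.
The 6 across and the 22 down share only 5, so (1,2) = 5.
Given what's placed, (3,2) must be 9 to fit the 16 across and 22 down.
(1,1) = 6 − 5 = 1 completes the 6 across.
(2,2) = 22 − 14 = 8 completes the 22 down.
(3,1) = 16 − 9 = 7 completes the 16 across.
(2,1) = 13 − 8 = 5 completes the 13 across.

5 8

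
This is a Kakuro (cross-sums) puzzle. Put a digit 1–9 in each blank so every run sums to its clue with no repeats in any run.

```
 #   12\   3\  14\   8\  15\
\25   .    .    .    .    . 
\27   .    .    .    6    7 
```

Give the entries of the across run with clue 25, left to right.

3 in 2 cells must be {1,2}.
R1C4 = 8 − 6 = 2 completes the 8 down.
R1C5 = 15 − 7 = 8 completes the 15 down.
Given what's placed, R1C2 must be 1 to fit the 25 across and 3 down.
R2C2 = 3 − 1 = 2 completes the 3 down.
Nothing is forced directly, so branch on R2C3, whose candidates are 8 or 9. If R2C3 = 8: then R1C3 would have to be in {5,9} for the 25 across but in {6} for the 14 down — contradiction. So R2C3 = 9.
R1C3 = 14 − 9 = 5 completes the 14 down.
R2C1 = 27 − 24 = 3 completes the 27 across.
R1C1 = 25 − 16 = 9 completes the 25 across.

9 1 5 2 8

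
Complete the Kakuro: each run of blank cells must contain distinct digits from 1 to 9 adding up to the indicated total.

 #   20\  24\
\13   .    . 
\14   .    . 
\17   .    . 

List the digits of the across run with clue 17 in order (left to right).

17 in 2 cells must be {8,9}; 24 in 3 cells must be {7,8,9}.
Nothing is forced directly, so branch on R2C2, whose candidates are 8 or 9. If R2C2 = 8: that forces R2C1 = 6, R3C1 = 9, after which R3C2 would have to be in {8} for the 17 across but in {7,9} for the 24 down — contradiction. So R2C2 = 9.
R2C1 = 14 − 9 = 5 completes the 14 across.
Given what's placed, R3C2 must be 8 to fit the 17 across and 24 down.
R1C2 = 24 − 17 = 7 completes the 24 down.
R3C1 = 17 − 8 = 9 completes the 17 across.
R1C1 = 13 − 7 = 6 completes the 13 across.

9 8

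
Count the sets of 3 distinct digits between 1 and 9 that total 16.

8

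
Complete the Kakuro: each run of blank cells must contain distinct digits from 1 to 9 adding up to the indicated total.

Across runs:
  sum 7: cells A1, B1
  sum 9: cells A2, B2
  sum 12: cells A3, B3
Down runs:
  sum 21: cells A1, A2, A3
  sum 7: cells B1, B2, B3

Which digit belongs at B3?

4

7 in 3 cells must be {1,2,4}.
The 12 across and the 7 down share only 4, so B3 = 4.
A3 = 12 − 4 = 8 completes the 12 across.
Nothing is forced directly, so branch on A1, whose candidates are 4 or 6. If A1 = 4: then B1 would have to be in {3} for the 7 across but in {1,2} for the 7 down — contradiction. So A1 = 6.
B1 = 7 − 6 = 1 completes the 7 across.
A2 = 21 − 14 = 7 completes the 21 down.
B2 = 9 − 7 = 2 completes the 9 across.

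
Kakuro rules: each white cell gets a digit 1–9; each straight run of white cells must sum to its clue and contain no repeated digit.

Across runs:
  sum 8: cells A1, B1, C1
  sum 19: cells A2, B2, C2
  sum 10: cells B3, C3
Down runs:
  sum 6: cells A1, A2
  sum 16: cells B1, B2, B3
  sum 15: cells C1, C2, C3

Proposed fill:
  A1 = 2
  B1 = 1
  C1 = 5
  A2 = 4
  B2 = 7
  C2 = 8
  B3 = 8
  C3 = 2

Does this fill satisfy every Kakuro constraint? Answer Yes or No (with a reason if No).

Across: 2+1+5=8; 4+7+8=19; 8+2=10. Down: 2+4=6; 1+7+8=16; 5+8+2=15. No digit repeats within any run.

Yes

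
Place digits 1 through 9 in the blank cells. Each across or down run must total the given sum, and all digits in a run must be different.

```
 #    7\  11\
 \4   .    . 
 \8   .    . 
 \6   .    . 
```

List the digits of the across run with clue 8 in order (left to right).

4 in 2 cells must be {1,3}; 7 in 3 cells must be {1,2,4}.
The 4 across and the 7 down share only 1, so R1C1 = 1.
R1C2 = 4 − 1 = 3 completes the 4 across.
Given what's placed, R2C1 must be 2 to fit the 8 across and 7 down.
R2C2 = 8 − 2 = 6 completes the 8 across.
R3C1 = 7 − 3 = 4 completes the 7 down.
R3C2 = 6 − 4 = 2 completes the 6 across.

2 6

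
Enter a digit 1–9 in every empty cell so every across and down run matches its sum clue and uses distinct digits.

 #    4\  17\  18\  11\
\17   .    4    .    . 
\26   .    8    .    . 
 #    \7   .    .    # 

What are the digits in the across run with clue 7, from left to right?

4 in 2 cells must be {1,3}.
R2C1 = 3: the only remaining digit allowed by both the 26 across and the 4 down.
R3C2 = 17 − 12 = 5 completes the 17 down.
R3C3 = 7 − 5 = 2 completes the 7 across.

5, 2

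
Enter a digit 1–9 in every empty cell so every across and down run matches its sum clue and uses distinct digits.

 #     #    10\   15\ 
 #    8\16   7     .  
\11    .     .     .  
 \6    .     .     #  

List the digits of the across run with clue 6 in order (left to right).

16 in 2 cells must be {7,9}.
R1C3 = 16 − 7 = 9 completes the 16 across.
R2C3 = 15 − 9 = 6 completes the 15 down.
No cell is forced outright now. R2C2 can only be 1 or 2 (the digits allowed by both its 11 across and its 10 down). If R2C2 = 1: then R2C1 would have to be in {4} for the 11 across but in {1,2,3,5,6,7} for the 8 down — contradiction. So R2C2 = 2.
R2C1 = 11 − 8 = 3 completes the 11 across.
R3C1 = 8 − 3 = 5 completes the 8 down.
R3C2 = 6 − 5 = 1 completes the 6 across.

5 1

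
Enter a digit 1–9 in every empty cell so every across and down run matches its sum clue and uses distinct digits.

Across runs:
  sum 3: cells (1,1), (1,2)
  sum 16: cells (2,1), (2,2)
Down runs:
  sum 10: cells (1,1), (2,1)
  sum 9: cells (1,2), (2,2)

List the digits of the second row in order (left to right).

9, 7

3 in 2 cells must be {1,2}; 16 in 2 cells must be {7,9}.
The 16 across and the 9 down share only 7, so (2,2) = 7.
(1,2) = 9 − 7 = 2 completes the 9 down.
(2,1) = 16 − 7 = 9 completes the 16 across.
(1,1) = 3 − 2 = 1 completes the 3 across.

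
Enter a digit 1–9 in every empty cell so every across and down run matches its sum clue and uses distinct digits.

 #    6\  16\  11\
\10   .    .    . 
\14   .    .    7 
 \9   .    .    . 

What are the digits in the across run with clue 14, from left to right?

3 4 7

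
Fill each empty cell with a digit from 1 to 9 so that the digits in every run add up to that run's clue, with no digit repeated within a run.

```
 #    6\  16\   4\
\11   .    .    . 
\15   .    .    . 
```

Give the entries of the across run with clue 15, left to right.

5 9 1

16 in 2 cells must be {7,9}; 4 in 2 cells must be {1,3}.
The 11 across and the 16 down share only 7, so R1C2 = 7.
R2C2 = 16 − 7 = 9 completes the 16 down.
Given what's placed, R2C3 must be 1 to fit the 15 across and 4 down.
R1C1 = 1: the only remaining digit allowed by both the 11 across and the 6 down.
R1C3 = 11 − 8 = 3 completes the 11 across.
R2C1 = 15 − 10 = 5 completes the 15 across.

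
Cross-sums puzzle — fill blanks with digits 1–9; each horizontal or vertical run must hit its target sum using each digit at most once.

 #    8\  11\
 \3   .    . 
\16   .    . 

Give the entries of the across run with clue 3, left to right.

3 in 2 cells must be {1,2}; 16 in 2 cells must be {7,9}.
The 3 across and the 11 down share only 2, so R1C2 = 2.
The 16 across and the 8 down share only 7, so R2C1 = 7.
R2C2 = 16 − 7 = 9 completes the 16 across.
R1C1 = 3 − 2 = 1 completes the 3 across.

1, 2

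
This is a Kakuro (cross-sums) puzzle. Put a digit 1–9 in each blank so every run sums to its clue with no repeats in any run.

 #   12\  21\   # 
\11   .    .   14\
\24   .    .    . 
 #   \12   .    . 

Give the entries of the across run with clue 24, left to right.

7 8 9

24 in 3 cells must be {7,8,9}.
Nothing is forced directly, so branch on R2C3, whose candidates are 8 or 9. If R2C3 = 8: then R3C3 would have to be in {3,4,5,7,8,9} for the 12 across but in {6} for the 14 down — contradiction. So R2C3 = 9.
R3C3 = 14 − 9 = 5 completes the 14 down.
R3C2 = 12 − 5 = 7 completes the 12 across.
R2C2 = 8: the only remaining digit allowed by both the 24 across and the 21 down.
R1C2 = 21 − 15 = 6 completes the 21 down.
R2C1 = 24 − 17 = 7 completes the 24 across.
R1C1 = 11 − 6 = 5 completes the 11 across.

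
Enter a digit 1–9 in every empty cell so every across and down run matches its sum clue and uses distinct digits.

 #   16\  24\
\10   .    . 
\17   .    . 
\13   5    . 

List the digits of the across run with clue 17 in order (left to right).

8, 9

17 in 2 cells must be {8,9}; 24 in 3 cells must be {7,8,9}.
R3C2 = 13 − 5 = 8 completes the 13 across.
Given what's placed, R2C2 must be 9 to fit the 17 across and 24 down.
R1C2 = 24 − 17 = 7 completes the 24 down.
R2C1 = 17 − 9 = 8 completes the 17 across.
R1C1 = 10 − 7 = 3 completes the 10 across.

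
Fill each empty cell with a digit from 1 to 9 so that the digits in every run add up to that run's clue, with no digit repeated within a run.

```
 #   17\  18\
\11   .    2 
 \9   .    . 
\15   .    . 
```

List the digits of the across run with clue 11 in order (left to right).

R1C1 = 11 − 2 = 9 completes the 11 across.
Given what's placed, R2C2 must be 7 to fit the 9 across and 18 down.
R3C2 = 18 − 9 = 9 completes the 18 down.
R2C1 = 9 − 7 = 2 completes the 9 across.
R3C1 = 15 − 9 = 6 completes the 15 across.

9 2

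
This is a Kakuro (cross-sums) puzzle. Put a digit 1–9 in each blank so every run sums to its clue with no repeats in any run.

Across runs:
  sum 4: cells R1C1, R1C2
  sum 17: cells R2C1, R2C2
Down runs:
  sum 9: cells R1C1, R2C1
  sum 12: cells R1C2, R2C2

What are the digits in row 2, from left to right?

8 9

4 in 2 cells must be {1,3}; 17 in 2 cells must be {8,9}.
The 4 across and the 12 down share only 3, so R1C2 = 3.
The 17 across and the 9 down share only 8, so R2C1 = 8.
R2C2 = 17 − 8 = 9 completes the 17 across.
R1C1 = 4 − 3 = 1 completes the 4 across.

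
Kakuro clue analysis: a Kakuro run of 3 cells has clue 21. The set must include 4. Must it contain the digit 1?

The only way to make 21 from 3 distinct digits under that restriction is {4,8,9}, which does not contain 1.

No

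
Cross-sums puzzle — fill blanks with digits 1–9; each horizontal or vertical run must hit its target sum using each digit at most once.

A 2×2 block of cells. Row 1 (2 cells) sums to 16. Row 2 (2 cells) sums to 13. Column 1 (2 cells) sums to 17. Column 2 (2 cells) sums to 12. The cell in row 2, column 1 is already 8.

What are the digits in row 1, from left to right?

9 7

16 in 2 cells must be {7,9}; 17 in 2 cells must be {8,9}.
(1,1) = 17 − 8 = 9 completes the 17 down.
(1,2) = 16 − 9 = 7 completes the 16 across.
(2,2) = 13 − 8 = 5 completes the 13 across.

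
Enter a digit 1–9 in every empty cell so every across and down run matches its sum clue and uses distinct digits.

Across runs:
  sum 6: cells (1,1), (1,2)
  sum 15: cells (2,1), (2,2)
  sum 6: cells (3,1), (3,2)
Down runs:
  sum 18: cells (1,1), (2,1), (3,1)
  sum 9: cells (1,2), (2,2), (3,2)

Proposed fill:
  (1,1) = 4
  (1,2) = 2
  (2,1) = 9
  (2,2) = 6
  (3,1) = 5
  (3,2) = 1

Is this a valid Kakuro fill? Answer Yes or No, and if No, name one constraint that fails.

Across: 4+2=6; 9+6=15; 5+1=6. Down: 4+9+5=18; 2+6+1=9. No digit repeats within any run.

Yes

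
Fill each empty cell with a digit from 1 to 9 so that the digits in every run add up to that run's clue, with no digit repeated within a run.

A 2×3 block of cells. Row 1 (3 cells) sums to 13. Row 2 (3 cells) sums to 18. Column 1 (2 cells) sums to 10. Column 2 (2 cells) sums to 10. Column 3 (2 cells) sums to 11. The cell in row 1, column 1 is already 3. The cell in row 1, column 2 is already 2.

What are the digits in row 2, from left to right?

(1,3) = 13 − 5 = 8 completes the 13 across.
(2,1) = 10 − 3 = 7 completes the 10 down.
(2,2) = 10 − 2 = 8 completes the 10 down.
(2,3) = 18 − 15 = 3 completes the 18 across.

7 8 3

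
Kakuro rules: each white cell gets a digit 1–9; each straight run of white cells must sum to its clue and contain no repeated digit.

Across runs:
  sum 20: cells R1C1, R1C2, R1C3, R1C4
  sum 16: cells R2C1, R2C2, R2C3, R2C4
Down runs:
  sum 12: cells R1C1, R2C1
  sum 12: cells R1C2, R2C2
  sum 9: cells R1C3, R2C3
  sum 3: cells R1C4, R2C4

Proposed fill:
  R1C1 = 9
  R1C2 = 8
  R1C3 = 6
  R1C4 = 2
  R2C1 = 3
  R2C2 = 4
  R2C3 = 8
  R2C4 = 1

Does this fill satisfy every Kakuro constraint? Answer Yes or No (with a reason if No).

No — the down run R1C3–R2C3 sums to 14, not 9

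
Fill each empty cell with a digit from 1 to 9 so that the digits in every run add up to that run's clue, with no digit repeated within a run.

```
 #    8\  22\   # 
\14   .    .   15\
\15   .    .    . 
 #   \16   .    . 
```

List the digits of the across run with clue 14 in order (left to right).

16 in 2 cells must be {7,9}.
Nothing is forced directly, so branch on R3C2, whose candidates are 7 or 9. If R3C2 = 7: that forces R3C3 = 9, R2C3 = 6, after which R2C2 would have to be in {1,2,4,5,7,8} for the 15 across but in {6,9} for the 22 down — contradiction. So R3C2 = 9.
R3C3 = 16 − 9 = 7 completes the 16 across.
R2C3 = 15 − 7 = 8 completes the 15 down.
No cell is forced outright now. R1C1 can only be 5 or 6 (the digits allowed by both its 14 across and its 8 down). If R1C1 = 5: then R1C2 would have to be in {9} for the 14 across but in {5,6,7,8} for the 22 down — contradiction. So R1C1 = 6.
R1C2 = 14 − 6 = 8 completes the 14 across.
R2C1 = 8 − 6 = 2 completes the 8 down.
R2C2 = 15 − 10 = 5 completes the 15 across.

6 8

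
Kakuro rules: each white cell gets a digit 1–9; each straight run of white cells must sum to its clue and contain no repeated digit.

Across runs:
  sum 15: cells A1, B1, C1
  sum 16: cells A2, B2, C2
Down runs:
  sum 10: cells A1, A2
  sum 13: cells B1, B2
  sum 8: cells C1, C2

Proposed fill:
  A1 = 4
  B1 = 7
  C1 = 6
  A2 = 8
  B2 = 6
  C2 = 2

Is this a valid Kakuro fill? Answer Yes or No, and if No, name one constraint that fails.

No — the down run A1–A2 sums to 12, not 10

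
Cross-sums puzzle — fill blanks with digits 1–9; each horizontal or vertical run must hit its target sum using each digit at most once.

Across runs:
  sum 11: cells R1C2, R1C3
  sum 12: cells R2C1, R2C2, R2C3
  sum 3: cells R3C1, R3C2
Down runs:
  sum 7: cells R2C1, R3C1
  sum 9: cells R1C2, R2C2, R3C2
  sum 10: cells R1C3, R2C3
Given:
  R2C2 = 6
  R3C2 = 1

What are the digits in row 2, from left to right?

3 in 2 cells must be {1,2}.
R1C2 = 9 − 7 = 2 completes the 9 down.
R1C3 = 11 − 2 = 9 completes the 11 across.
R2C3 = 10 − 9 = 1 completes the 10 down.
R3C1 = 3 − 1 = 2 completes the 3 across.
R2C1 = 12 − 7 = 5 completes the 12 across.

5 6 1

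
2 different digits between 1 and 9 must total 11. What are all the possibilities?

2 distinct digits from 1–9 sum between 3 and 17.

{2,9}; {3,8}; {4,7}; {5,6}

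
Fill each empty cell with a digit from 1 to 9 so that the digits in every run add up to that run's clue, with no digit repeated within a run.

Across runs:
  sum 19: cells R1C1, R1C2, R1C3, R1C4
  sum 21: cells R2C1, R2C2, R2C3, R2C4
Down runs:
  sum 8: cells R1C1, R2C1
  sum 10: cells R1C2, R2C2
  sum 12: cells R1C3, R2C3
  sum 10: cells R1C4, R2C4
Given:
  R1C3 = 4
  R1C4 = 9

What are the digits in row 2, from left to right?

3 9 8 1

Given what's placed, R1C2 must be 1 to fit the 19 across and 10 down.
R2C2 = 10 − 1 = 9 completes the 10 down.
R2C3 = 12 − 4 = 8 completes the 12 down.
R2C4 = 10 − 9 = 1 completes the 10 down.
R1C1 = 19 − 14 = 5 completes the 19 across.
R2C1 = 21 − 18 = 3 completes the 21 across.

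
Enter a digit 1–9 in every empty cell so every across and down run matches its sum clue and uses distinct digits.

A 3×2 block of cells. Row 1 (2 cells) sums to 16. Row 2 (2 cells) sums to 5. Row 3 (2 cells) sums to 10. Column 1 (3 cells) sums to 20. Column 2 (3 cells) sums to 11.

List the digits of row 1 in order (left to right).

16 in 2 cells must be {7,9}.
The 16 across and the 11 down share only 7, so (1,2) = 7.
(1,1) = 16 − 7 = 9 completes the 16 across.
Nothing is forced directly, so branch on (2,1), whose candidates are 3 or 4. If (2,1) = 3: then (2,2) would have to be in {2} for the 5 across but in {1,3} for the 11 down — contradiction. So (2,1) = 4.
(2,2) = 5 − 4 = 1 completes the 5 across.
(3,1) = 20 − 13 = 7 completes the 20 down.
(3,2) = 10 − 7 = 3 completes the 10 across.

9 7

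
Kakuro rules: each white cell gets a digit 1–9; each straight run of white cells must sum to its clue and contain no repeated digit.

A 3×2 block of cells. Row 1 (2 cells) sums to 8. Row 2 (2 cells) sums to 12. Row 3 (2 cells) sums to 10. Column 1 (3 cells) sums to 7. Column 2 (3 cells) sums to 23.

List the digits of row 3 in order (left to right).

7 in 3 cells must be {1,2,4}; 23 in 3 cells must be {6,8,9}.
The 8 across and the 23 down share only 6, so (1,2) = 6.
The 12 across and the 7 down share only 4, so (2,1) = 4.
(2,2) = 12 − 4 = 8 completes the 12 across.
(3,2) = 23 − 14 = 9 completes the 23 down.
(1,1) = 8 − 6 = 2 completes the 8 across.
(3,1) = 10 − 9 = 1 completes the 10 across.

1 9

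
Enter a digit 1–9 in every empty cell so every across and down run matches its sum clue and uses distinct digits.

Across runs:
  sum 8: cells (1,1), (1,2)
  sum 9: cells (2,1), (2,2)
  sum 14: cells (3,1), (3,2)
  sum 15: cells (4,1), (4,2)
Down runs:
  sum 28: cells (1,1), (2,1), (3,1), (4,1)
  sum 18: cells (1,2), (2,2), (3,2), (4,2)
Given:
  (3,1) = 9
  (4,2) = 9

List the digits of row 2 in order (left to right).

8, 1

(3,2) = 14 − 9 = 5 completes the 14 across.
(4,1) = 15 − 9 = 6 completes the 15 across.
(1,1) = 5: the only remaining digit allowed by both the 8 across and the 28 down.
(1,2) = 8 − 5 = 3 completes the 8 across.
(2,1) = 28 − 20 = 8 completes the 28 down.
(2,2) = 9 − 8 = 1 completes the 9 across.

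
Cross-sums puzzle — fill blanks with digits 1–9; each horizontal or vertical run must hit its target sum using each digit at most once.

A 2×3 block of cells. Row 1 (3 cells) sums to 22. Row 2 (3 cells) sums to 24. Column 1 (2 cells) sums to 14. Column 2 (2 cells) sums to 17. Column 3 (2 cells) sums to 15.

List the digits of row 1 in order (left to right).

5, 9, 8

24 in 3 cells must be {7,8,9}; 17 in 2 cells must be {8,9}.
Nothing is forced directly, so branch on (1,2), whose candidates are 8 or 9. If (1,2) = 8: that forces (1,3) = 9, (2,2) = 9, after which (2,3) would have to be in {7,8} for the 24 across but in {6} for the 15 down — contradiction. So (1,2) = 9.
(2,2) = 17 − 9 = 8 completes the 17 down.
Given what's placed, (2,1) must be 9 to fit the 24 across and 14 down.
(2,3) = 24 − 17 = 7 completes the 24 across.
(1,1) = 14 − 9 = 5 completes the 14 down.
(1,3) = 22 − 14 = 8 completes the 22 across.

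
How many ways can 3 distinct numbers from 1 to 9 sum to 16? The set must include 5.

3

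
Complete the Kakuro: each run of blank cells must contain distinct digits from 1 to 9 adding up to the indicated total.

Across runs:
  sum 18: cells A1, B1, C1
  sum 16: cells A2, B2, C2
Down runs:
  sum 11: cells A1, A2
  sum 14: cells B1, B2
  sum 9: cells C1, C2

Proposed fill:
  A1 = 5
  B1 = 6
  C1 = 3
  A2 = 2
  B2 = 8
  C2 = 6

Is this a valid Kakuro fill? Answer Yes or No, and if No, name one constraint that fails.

No — the down run A1–A2 sums to 7, not 11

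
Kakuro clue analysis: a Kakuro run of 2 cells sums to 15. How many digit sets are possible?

2

2 distinct digits from 1–9 sum between 3 and 17.
Enumerating: {6,9}, {7,8}.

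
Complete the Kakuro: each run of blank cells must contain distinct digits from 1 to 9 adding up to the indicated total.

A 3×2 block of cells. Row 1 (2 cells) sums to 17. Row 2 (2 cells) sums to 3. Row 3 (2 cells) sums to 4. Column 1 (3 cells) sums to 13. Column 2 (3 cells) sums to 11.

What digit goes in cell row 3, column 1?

17 in 2 cells must be {8,9}; 3 in 2 cells must be {1,2}; 4 in 2 cells must be {1,3}.
The 17 across and the 11 down share only 8, so (1,2) = 8.
Given what's placed, (3,2) must be 1 to fit the 4 across and 11 down.
(1,1) = 17 − 8 = 9 completes the 17 across.
(2,1) = 1: the only remaining digit allowed by both the 3 across and the 13 down.
(2,2) = 3 − 1 = 2 completes the 3 across.
(3,1) = 4 − 1 = 3 completes the 4 across.

3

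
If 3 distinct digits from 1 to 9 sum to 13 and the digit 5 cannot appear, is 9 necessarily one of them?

Counterexample: {1,4,8} sums to 13 under that restriction without using 9.

No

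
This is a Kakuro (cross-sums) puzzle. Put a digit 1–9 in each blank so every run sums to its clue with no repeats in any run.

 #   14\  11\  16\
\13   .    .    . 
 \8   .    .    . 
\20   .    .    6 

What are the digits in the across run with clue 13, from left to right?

4 2 7

Given what's placed, R3C2 must be 5 to fit the 20 across and 11 down.
R3C1 = 20 − 11 = 9 completes the 20 across.
No cell is forced outright now. R1C2 can only be 2 or 4 (the digits allowed by both its 13 across and its 11 down). If R1C2 = 4: that forces R2C2 = 2, R2C3 = 1, after which R1C3 would have to be in {1,2,3,6,7,8} for the 13 across but in {9} for the 16 down — contradiction. So R1C2 = 2.
R2C2 = 11 − 7 = 4 completes the 11 down.
Nothing is forced directly, so branch on R2C1, whose candidates are 1 or 3. If R2C1 = 3: then R1C1 would have to be in {3,4,5,6,7,8} for the 13 across but in {2} for the 14 down — contradiction. So R2C1 = 1.
R1C1 = 14 − 10 = 4 completes the 14 down.
R1C3 = 13 − 6 = 7 completes the 13 across.
R2C3 = 8 − 5 = 3 completes the 8 across.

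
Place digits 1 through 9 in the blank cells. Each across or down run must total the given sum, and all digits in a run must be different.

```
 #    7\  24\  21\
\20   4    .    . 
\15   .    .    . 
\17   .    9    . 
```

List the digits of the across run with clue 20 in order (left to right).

7 in 3 cells must be {1,2,4}; 24 in 3 cells must be {7,8,9}.
Given what's placed, R1C2 must be 7 to fit the 20 across and 24 down.
R1C3 = 20 − 11 = 9 completes the 20 across.
R2C2 = 24 − 16 = 8 completes the 24 down.
No cell is forced outright now. R2C1 can only be 1 or 2 (the digits allowed by both its 15 across and its 7 down). If R2C1 = 1: then R2C3 would have to be in {6} for the 15 across but in {4,5,7,8} for the 21 down — contradiction. So R2C1 = 2.
R2C3 = 15 − 10 = 5 completes the 15 across.
R3C1 = 7 − 6 = 1 completes the 7 down.
R3C3 = 17 − 10 = 7 completes the 17 across.

4, 7, 9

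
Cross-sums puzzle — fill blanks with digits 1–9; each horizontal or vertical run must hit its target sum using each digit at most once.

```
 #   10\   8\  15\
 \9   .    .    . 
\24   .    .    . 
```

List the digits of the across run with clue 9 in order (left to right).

24 in 3 cells must be {7,8,9}.
The 9 across and the 15 down share only 6, so R1C3 = 6.
The 24 across and the 8 down share only 7, so R2C2 = 7.
R2C3 = 15 − 6 = 9 completes the 15 down.
R1C2 = 8 − 7 = 1 completes the 8 down.
R2C1 = 24 − 16 = 8 completes the 24 across.
R1C1 = 9 − 7 = 2 completes the 9 across.

2 1 6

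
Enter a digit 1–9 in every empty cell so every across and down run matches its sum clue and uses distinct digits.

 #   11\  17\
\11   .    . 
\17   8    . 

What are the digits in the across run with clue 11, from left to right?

3 8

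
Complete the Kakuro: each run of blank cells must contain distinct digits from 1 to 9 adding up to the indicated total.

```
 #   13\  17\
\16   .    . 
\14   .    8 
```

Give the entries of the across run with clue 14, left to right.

6 8

16 in 2 cells must be {7,9}; 17 in 2 cells must be {8,9}.
R1C2 = 17 − 8 = 9 completes the 17 down.
R2C1 = 14 − 8 = 6 completes the 14 across.
R1C1 = 16 − 9 = 7 completes the 16 across.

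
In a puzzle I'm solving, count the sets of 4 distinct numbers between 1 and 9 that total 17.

9

4 distinct digits from 1–9 sum between 10 and 30.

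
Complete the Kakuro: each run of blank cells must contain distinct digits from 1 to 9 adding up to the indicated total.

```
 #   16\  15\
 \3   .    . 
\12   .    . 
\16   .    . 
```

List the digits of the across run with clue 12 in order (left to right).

8, 4

3 in 2 cells must be {1,2}; 16 in 2 cells must be {7,9}.
Nothing is forced directly, so branch on R3C2, whose candidates are 7 or 9. If R3C2 = 7: that forces R1C2 = 2, after which R2C2 would have to be in {3,4,5,7,8,9} for the 12 across but in {6} for the 15 down — contradiction. So R3C2 = 9.
R3C1 = 16 − 9 = 7 completes the 16 across.
Given what's placed, R1C1 must be 1 to fit the 3 across and 16 down.
R1C2 = 3 − 1 = 2 completes the 3 across.
R2C1 = 16 − 8 = 8 completes the 16 down.
R2C2 = 12 − 8 = 4 completes the 12 across.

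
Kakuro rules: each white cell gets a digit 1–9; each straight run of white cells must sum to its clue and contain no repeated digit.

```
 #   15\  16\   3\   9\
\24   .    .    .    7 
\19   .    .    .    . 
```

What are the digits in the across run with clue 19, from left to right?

16 in 2 cells must be {7,9}; 3 in 2 cells must be {1,2}.
Given what's placed, R1C2 must be 9 to fit the 24 across and 16 down.
Given what's placed, R1C3 must be 2 to fit the 24 across and 3 down.
R2C2 = 16 − 9 = 7 completes the 16 down.
R2C3 = 3 − 2 = 1 completes the 3 down.
R2C4 = 9 − 7 = 2 completes the 9 down.
R1C1 = 24 − 18 = 6 completes the 24 across.
R2C1 = 19 − 10 = 9 completes the 19 across.

9 7 1 2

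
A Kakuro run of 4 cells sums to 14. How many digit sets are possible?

5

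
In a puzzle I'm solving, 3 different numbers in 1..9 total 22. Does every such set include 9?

Every partition of 22 into 3 distinct digits includes 9: {5,8,9}, {6,7,9}.

Yes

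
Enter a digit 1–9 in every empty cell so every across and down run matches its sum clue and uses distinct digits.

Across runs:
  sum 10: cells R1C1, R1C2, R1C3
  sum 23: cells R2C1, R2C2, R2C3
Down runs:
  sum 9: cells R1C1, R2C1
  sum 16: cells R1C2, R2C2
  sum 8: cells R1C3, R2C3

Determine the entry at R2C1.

8

23 in 3 cells must be {6,8,9}; 16 in 2 cells must be {7,9}.
The 10 across and the 16 down share only 7, so R1C2 = 7.
R2C2 = 16 − 7 = 9 completes the 16 down.
Given what's placed, R2C3 must be 6 to fit the 23 across and 8 down.
R1C3 = 8 − 6 = 2 completes the 8 down.
R2C1 = 23 − 15 = 8 completes the 23 across.
R1C1 = 10 − 9 = 1 completes the 10 across.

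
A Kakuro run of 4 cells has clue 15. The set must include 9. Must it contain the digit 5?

No

The only way to make 15 from 4 distinct digits under that restriction is {1,2,3,9}, which does not contain 5.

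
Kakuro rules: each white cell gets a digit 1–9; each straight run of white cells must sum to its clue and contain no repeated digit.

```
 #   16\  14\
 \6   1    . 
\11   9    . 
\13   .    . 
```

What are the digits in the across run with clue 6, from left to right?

R1C2 = 6 − 1 = 5 completes the 6 across.
R2C2 = 11 − 9 = 2 completes the 11 across.
R3C1 = 16 − 10 = 6 completes the 16 down.
R3C2 = 13 − 6 = 7 completes the 13 across.

1 5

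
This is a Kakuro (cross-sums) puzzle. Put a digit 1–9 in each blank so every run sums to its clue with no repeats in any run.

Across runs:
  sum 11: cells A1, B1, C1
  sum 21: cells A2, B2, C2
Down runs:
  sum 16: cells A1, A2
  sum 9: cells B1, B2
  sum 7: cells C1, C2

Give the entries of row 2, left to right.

9 8 4

16 in 2 cells must be {7,9}.
The 11 across and the 16 down share only 7, so A1 = 7.
A2 = 16 − 7 = 9 completes the 16 down.
Nothing is forced directly, so branch on C2, whose candidates are 4 or 5. If C2 = 5: then C1 would have to be in {1,3} for the 11 across but in {2} for the 7 down — contradiction. So C2 = 4.
C1 = 7 − 4 = 3 completes the 7 down.
B2 = 21 − 13 = 8 completes the 21 across.
B1 = 11 − 10 = 1 completes the 11 across.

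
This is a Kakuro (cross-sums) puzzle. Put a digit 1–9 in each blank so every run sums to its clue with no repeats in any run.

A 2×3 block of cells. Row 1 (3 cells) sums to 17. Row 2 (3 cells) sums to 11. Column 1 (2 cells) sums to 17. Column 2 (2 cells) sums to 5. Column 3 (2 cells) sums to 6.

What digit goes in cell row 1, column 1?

17 in 2 cells must be {8,9}.
The 11 across and the 17 down share only 8, so (2,1) = 8.
(1,1) = 17 − 8 = 9 completes the 17 down.
Nothing is forced directly, so branch on (2,2), whose candidates are 1 or 2. If (2,2) = 1: then (1,2) would have to be in {1,2,3,5,6,7} for the 17 across but in {4} for the 5 down — contradiction. So (2,2) = 2.
(1,2) = 5 − 2 = 3 completes the 5 down.
(1,3) = 17 − 12 = 5 completes the 17 across.
(2,3) = 11 − 10 = 1 completes the 11 across.

9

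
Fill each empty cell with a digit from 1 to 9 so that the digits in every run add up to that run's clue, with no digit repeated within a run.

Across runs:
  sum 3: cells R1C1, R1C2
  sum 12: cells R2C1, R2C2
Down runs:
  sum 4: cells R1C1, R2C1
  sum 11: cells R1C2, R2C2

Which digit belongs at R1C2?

3 in 2 cells must be {1,2}; 4 in 2 cells must be {1,3}.
The 3 across and the 4 down share only 1, so R1C1 = 1.
R1C2 = 3 − 1 = 2 completes the 3 across.
R2C1 = 4 − 1 = 3 completes the 4 down.
R2C2 = 12 − 3 = 9 completes the 12 across.

2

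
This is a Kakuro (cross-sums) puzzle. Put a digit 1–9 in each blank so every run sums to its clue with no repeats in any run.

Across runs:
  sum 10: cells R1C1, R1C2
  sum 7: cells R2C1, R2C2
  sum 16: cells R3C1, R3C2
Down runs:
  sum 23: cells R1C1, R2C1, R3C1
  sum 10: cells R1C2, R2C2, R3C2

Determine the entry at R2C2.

1

16 in 2 cells must be {7,9}; 23 in 3 cells must be {6,8,9}.
The 7 across and the 23 down share only 6, so R2C1 = 6.
R2C2 = 7 − 6 = 1 completes the 7 across.
Given what's placed, R3C1 must be 9 to fit the 16 across and 23 down.
R3C2 = 16 − 9 = 7 completes the 16 across.
R1C1 = 23 − 15 = 8 completes the 23 down.
R1C2 = 10 − 8 = 2 completes the 10 across.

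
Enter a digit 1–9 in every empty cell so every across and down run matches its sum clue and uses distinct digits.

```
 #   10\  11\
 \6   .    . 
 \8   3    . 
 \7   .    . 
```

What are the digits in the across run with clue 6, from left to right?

R2C2 = 8 − 3 = 5 completes the 8 across.
Nothing is forced directly, so branch on R1C2, whose candidates are 2 or 4. If R1C2 = 2: then R1C1 would have to be in {4} for the 6 across but in {1,2,5,6} for the 10 down — contradiction. So R1C2 = 4.
R1C1 = 6 − 4 = 2 completes the 6 across.
R3C1 = 10 − 5 = 5 completes the 10 down.
R3C2 = 7 − 5 = 2 completes the 7 across.

2, 4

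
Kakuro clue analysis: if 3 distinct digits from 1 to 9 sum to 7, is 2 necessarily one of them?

Yes

The only way to make 7 from 3 distinct digits is {1,2,4}, which contains 2.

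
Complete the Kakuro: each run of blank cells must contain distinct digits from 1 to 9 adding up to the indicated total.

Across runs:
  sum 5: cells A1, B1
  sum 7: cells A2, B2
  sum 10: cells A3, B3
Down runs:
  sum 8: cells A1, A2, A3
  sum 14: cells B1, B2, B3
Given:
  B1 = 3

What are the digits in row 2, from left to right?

5 2

A1 = 5 − 3 = 2 completes the 5 across.
A3 = 1: the only remaining digit allowed by both the 10 across and the 8 down.
B3 = 10 − 1 = 9 completes the 10 across.
A2 = 8 − 3 = 5 completes the 8 down.
B2 = 7 − 5 = 2 completes the 7 across.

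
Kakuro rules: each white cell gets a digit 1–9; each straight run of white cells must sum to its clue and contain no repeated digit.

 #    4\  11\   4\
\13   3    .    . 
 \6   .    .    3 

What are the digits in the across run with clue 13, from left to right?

6 in 3 cells must be {1,2,3}; 4 in 2 cells must be {1,3}.
R1C3 = 4 − 3 = 1 completes the 4 down.
R2C1 = 4 − 3 = 1 completes the 4 down.
R2C2 = 6 − 4 = 2 completes the 6 across.
R1C2 = 13 − 4 = 9 completes the 13 across.

3, 9, 1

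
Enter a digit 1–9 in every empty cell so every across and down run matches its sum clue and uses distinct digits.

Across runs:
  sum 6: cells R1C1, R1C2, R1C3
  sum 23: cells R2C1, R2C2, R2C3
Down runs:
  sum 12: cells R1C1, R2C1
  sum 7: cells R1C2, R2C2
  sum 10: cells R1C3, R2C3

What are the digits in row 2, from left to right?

9, 6, 8

6 in 3 cells must be {1,2,3}; 23 in 3 cells must be {6,8,9}.
The 6 across and the 12 down share only 3, so R1C1 = 3.
R2C1 = 12 − 3 = 9 completes the 12 down.
Given what's placed, R2C2 must be 6 to fit the 23 across and 7 down.
R2C3 = 23 − 15 = 8 completes the 23 across.
R1C2 = 7 − 6 = 1 completes the 7 down.
R1C3 = 6 − 4 = 2 completes the 6 across.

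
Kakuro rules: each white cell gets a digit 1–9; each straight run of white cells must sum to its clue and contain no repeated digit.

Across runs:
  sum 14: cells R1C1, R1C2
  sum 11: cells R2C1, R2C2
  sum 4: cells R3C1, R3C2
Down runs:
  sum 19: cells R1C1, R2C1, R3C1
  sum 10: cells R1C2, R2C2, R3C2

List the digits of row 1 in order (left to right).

9 5

4 in 2 cells must be {1,3}.
The 4 across and the 19 down share only 3, so R3C1 = 3.
R3C2 = 4 − 3 = 1 completes the 4 across.
Given what's placed, R1C1 must be 9 to fit the 14 across and 19 down.
R1C2 = 14 − 9 = 5 completes the 14 across.
R2C1 = 19 − 12 = 7 completes the 19 down.
R2C2 = 11 − 7 = 4 completes the 11 across.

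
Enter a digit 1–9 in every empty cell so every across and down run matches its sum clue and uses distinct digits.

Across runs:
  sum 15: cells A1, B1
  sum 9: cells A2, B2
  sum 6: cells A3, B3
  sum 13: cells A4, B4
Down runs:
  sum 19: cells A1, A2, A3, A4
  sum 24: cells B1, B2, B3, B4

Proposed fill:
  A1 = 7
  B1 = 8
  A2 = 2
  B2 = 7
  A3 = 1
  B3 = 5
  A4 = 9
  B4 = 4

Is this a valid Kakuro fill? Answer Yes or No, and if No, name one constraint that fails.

Across: 7+8=15; 2+7=9; 1+5=6; 9+4=13. Down: 7+2+1+9=19; 8+7+5+4=24. No digit repeats within any run.

Yes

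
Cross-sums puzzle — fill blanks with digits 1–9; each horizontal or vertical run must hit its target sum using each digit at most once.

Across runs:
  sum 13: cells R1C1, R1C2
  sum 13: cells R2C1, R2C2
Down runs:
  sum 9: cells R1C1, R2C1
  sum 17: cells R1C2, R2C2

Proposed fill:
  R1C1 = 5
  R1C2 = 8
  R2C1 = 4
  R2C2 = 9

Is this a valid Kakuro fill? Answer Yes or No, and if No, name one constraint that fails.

Across: 5+8=13; 4+9=13. Down: 5+4=9; 8+9=17. No digit repeats within any run.

Yes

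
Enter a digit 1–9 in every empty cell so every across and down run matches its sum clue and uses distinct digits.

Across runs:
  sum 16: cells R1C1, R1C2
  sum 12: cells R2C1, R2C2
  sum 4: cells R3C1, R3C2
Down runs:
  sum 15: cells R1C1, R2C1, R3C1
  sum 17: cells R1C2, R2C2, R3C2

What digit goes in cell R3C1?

16 in 2 cells must be {7,9}; 4 in 2 cells must be {1,3}.
Nothing is forced directly, so branch on R1C1, whose candidates are 7 or 9. If R1C1 = 9: that forces R1C2 = 7, R3C1 = 1, after which R3C2 would have to be in {3} for the 4 across but in {1,2,4,6,8,9} for the 17 down — contradiction. So R1C1 = 7.
R1C2 = 16 − 7 = 9 completes the 16 across.
Given what's placed, R3C1 must be 3 to fit the 4 across and 15 down.
R3C2 = 4 − 3 = 1 completes the 4 across.
R2C1 = 15 − 10 = 5 completes the 15 down.
R2C2 = 12 − 5 = 7 completes the 12 across.

3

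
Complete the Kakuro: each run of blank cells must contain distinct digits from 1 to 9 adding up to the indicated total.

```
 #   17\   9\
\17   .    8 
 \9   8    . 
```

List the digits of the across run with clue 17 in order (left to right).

9 8

17 in 2 cells must be {8,9}.
R1C1 = 17 − 8 = 9 completes the 17 across.
R2C2 = 9 − 8 = 1 completes the 9 across.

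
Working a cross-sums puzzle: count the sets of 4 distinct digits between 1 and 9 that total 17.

4 distinct digits from 1–9 sum between 10 and 30.

9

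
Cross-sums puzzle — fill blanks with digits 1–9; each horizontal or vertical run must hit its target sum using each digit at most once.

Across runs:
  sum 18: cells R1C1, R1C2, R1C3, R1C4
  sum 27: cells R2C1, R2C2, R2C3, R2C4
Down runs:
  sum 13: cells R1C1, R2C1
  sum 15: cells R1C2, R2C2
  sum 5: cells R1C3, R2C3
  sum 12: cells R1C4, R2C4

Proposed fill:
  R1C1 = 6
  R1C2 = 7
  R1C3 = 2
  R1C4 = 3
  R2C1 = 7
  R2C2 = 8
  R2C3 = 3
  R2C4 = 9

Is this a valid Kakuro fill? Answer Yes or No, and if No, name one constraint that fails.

Across: 6+7+2+3=18; 7+8+3+9=27. Down: 6+7=13; 7+8=15; 2+3=5; 3+9=12. No digit repeats within any run.

Yes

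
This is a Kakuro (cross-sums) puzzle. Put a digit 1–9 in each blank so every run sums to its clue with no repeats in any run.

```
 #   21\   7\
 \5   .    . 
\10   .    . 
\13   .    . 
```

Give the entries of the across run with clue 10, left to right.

8 2

7 in 3 cells must be {1,2,4}.
The 5 across and the 21 down share only 4, so R1C1 = 4.
R1C2 = 5 − 4 = 1 completes the 5 across.
Given what's placed, R3C2 must be 4 to fit the 13 across and 7 down.
R2C2 = 7 − 5 = 2 completes the 7 down.
R3C1 = 13 − 4 = 9 completes the 13 across.
R2C1 = 10 − 2 = 8 completes the 10 across.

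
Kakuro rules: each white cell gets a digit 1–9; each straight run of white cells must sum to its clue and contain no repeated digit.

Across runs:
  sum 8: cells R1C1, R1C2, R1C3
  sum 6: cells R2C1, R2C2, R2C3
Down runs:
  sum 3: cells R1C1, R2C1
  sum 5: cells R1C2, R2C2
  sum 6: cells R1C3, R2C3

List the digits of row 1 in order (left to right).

1, 2, 5

6 in 3 cells must be {1,2,3}; 3 in 2 cells must be {1,2}.
Nothing is forced directly, so branch on R1C1, whose candidates are 1 or 2. If R1C1 = 2: that forces R1C2 = 1, R1C3 = 5, R2C1 = 1, after which R2C2 would have to be in {2,3} for the 6 across but in {4} for the 5 down — contradiction. So R1C1 = 1.
R2C1 = 3 − 1 = 2 completes the 3 down.
Given what's placed, R2C3 must be 1 to fit the 6 across and 6 down.
R1C3 = 6 − 1 = 5 completes the 6 down.
R2C2 = 6 − 3 = 3 completes the 6 across.
R1C2 = 8 − 6 = 2 completes the 8 across.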